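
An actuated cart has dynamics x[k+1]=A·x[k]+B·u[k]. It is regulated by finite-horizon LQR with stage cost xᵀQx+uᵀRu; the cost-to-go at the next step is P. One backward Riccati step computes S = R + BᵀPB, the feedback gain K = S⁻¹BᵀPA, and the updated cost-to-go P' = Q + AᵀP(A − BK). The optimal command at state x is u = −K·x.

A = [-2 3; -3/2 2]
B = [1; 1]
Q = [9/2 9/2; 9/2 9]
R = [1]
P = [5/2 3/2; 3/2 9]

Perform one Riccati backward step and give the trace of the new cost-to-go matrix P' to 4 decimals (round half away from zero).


22.6008

BᵀP = [4.0000 10.5000]
S = R + BᵀPB = [1] + [14.5000] = [15.5000]
BᵀPA = [-23.7500 33.0000]
K = S⁻¹·BᵀPA = [-1.5323 2.1290]
A−BK = [-0.4677 0.8710; 0.0323 -0.1290]
AᵀP(A−BK) = [2.8589 -4.1855; -4.1855 6.2419]
P' = Q + AᵀP(A−BK) = [7.3589 0.3145; 0.3145 15.2419]
tr(P') = 22.6008


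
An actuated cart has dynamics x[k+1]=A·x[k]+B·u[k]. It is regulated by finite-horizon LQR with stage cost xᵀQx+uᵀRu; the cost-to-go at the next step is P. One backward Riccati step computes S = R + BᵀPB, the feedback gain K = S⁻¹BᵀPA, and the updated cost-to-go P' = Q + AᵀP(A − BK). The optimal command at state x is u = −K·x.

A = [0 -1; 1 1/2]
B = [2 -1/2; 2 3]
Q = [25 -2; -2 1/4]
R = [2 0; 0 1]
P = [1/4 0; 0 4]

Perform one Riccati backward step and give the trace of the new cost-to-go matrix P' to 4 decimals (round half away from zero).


BᵀP = [0.5000 8.0000; -0.1250 12.0000]
S = R + BᵀPB = [2 0; 0 1] + [17.0000 23.7500; 23.7500 36.0625] = [19.0000 23.7500; 23.7500 37.0625]
BᵀPA = [8.0000 3.5000; 12.0000 6.1250]
K = S⁻¹·BᵀPA = [0.0821 -0.1124; 0.2712 0.2373]
A−BK = [-0.0285 -0.6566; 0.0223 0.0129]
AᵀP(A−BK) = [0.0892 0.0517; 0.0517 0.1900]
P' = Q + AᵀP(A−BK) = [25.0892 -1.9483; -1.9483 0.4400]
tr(P') = 25.5292

25.5292


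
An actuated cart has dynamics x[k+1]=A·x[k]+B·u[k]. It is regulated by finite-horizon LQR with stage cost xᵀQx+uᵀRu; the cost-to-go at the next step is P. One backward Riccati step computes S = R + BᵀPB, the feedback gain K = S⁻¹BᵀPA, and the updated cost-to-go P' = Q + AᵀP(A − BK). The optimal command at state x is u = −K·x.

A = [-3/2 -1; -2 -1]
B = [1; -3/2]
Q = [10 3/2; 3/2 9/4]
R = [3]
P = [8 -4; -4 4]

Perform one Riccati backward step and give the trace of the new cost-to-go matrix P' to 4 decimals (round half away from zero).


25.7188

BᵀP = [14.0000 -10.0000]
S = R + BᵀPB = [3] + [29.0000] = [32.0000]
BᵀPA = [-1.0000 -4.0000]
K = S⁻¹·BᵀPA = [-0.0313 -0.1250]
A−BK = [-1.4688 -0.8750; -2.0469 -1.1875]
AᵀP(A−BK) = [9.9688 5.8750; 5.8750 3.5000]
P' = Q + AᵀP(A−BK) = [19.9688 7.3750; 7.3750 5.7500]
tr(P') = 25.7188


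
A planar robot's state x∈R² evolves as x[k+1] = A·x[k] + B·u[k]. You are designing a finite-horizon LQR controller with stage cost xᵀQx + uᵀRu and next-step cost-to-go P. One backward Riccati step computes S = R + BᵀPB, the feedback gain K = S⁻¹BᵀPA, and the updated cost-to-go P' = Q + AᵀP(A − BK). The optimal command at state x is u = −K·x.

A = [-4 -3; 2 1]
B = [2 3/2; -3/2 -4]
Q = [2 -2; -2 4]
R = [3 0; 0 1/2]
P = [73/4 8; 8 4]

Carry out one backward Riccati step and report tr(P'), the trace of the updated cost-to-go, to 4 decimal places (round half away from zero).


BᵀP = [24.5000 10.0000; -4.6250 -4.0000]
S = R + BᵀPB = [3 0; 0 1/2] + [34.0000 -3.2500; -3.2500 9.0625] = [37.0000 -3.2500; -3.2500 9.5625]
BᵀPA = [-78.0000 -63.5000; 10.5000 9.8750]
K = S⁻¹·BᵀPA = [-2.0736 -1.6755; 0.3933 0.4632]
A−BK = [-0.4428 -0.3438; 0.4629 0.3396]
AᵀP(A−BK) = [14.1326 11.4450; 11.4450 9.2797]
P' = Q + AᵀP(A−BK) = [16.1326 9.4450; 9.4450 13.2797]
tr(P') = 29.4122

29.4122


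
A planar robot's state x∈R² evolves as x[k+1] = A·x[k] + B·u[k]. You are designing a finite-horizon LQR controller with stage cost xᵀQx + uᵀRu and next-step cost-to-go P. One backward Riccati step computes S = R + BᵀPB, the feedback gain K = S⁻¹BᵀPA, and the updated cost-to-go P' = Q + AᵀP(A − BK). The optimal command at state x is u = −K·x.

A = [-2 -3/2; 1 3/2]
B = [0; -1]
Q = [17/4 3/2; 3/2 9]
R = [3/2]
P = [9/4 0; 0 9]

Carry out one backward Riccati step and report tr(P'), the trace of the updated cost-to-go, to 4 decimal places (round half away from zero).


31.4911

BᵀP = [0.0000 -9.0000]
S = R + BᵀPB = [3/2] + [9.0000] = [10.5000]
BᵀPA = [-9.0000 -13.5000]
K = S⁻¹·BᵀPA = [-0.8571 -1.2857]
A−BK = [-2.0000 -1.5000; 0.1429 0.2143]
AᵀP(A−BK) = [10.2857 8.6786; 8.6786 7.9554]
P' = Q + AᵀP(A−BK) = [14.5357 10.1786; 10.1786 16.9554]
tr(P') = 31.4911


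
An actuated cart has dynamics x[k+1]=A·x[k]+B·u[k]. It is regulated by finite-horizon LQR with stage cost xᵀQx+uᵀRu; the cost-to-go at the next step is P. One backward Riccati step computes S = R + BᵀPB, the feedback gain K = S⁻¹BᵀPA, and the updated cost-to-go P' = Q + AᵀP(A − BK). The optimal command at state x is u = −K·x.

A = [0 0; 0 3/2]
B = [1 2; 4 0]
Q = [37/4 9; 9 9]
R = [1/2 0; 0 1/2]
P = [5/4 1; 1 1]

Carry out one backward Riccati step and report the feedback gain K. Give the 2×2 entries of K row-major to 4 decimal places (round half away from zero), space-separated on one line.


0.0000 0.3108 0.0000 -0.0478

BᵀP = [5.2500 5.0000; 2.5000 2.0000]
S = R + BᵀPB = [1/2 0; 0 1/2] + [25.2500 10.5000; 10.5000 5.0000] = [25.7500 10.5000; 10.5000 5.5000]
BᵀPA = [0.0000 7.5000; 0.0000 3.0000]
K = S⁻¹·BᵀPA = [0.0000 0.3108; 0.0000 -0.0478]
A−BK = [0.0000 -0.2151; 0.0000 0.2570]
AᵀP(A−BK) = [0.0000 0.0000; 0.0000 0.0627]
P' = Q + AᵀP(A−BK) = [9.2500 9.0000; 9.0000 9.0627]
tr(P') = 18.3127


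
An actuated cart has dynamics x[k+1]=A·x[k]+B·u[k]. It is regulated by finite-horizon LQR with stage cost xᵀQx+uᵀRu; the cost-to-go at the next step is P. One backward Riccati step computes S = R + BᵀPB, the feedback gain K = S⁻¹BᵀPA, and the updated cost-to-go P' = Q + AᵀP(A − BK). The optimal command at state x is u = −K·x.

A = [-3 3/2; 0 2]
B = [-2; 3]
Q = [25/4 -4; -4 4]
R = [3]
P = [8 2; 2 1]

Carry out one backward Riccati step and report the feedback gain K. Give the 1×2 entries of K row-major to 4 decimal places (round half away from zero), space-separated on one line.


BᵀP = [-10.0000 -1.0000]
S = R + BᵀPB = [3] + [17.0000] = [20.0000]
BᵀPA = [30.0000 -17.0000]
K = S⁻¹·BᵀPA = [1.5000 -0.8500]
A−BK = [0.0000 -0.2000; -4.5000 4.5500]
AᵀP(A−BK) = [27.0000 -22.5000; -22.5000 19.5500]
P' = Q + AᵀP(A−BK) = [33.2500 -26.5000; -26.5000 23.5500]
tr(P') = 56.8000

1.5000 -0.8500


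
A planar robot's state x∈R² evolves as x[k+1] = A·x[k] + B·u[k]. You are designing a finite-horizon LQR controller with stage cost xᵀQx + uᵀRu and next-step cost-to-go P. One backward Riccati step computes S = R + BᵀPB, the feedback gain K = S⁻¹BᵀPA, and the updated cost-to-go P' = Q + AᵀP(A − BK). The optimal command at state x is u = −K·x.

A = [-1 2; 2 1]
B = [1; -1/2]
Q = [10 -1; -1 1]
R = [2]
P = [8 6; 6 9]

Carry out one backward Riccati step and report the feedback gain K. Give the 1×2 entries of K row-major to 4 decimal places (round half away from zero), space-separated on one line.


BᵀP = [5.0000 1.5000]
S = R + BᵀPB = [2] + [4.2500] = [6.2500]
BᵀPA = [-2.0000 11.5000]
K = S⁻¹·BᵀPA = [-0.3200 1.8400]
A−BK = [-0.6800 0.1600; 1.8400 1.9200]
AᵀP(A−BK) = [19.3600 23.6800; 23.6800 43.8400]
P' = Q + AᵀP(A−BK) = [29.3600 22.6800; 22.6800 44.8400]
tr(P') = 74.2000

-0.3200 1.8400


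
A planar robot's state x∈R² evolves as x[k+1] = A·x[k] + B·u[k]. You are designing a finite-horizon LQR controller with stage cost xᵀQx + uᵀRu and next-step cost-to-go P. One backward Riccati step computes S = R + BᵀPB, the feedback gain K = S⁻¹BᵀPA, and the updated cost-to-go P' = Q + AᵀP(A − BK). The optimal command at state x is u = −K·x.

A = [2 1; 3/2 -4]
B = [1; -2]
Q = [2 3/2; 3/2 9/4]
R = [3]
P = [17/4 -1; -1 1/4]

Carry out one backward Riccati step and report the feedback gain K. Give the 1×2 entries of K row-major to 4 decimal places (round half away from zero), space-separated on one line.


BᵀP = [6.2500 -1.5000]
S = R + BᵀPB = [3] + [9.2500] = [12.2500]
BᵀPA = [10.2500 12.2500]
K = S⁻¹·BᵀPA = [0.8367 1.0000]
A−BK = [1.1633 0.0000; 3.1735 -2.0000]
AᵀP(A−BK) = [2.9860 3.2500; 3.2500 4.0000]
P' = Q + AᵀP(A−BK) = [4.9860 4.7500; 4.7500 6.2500]
tr(P') = 11.2360

0.8367 1.0000


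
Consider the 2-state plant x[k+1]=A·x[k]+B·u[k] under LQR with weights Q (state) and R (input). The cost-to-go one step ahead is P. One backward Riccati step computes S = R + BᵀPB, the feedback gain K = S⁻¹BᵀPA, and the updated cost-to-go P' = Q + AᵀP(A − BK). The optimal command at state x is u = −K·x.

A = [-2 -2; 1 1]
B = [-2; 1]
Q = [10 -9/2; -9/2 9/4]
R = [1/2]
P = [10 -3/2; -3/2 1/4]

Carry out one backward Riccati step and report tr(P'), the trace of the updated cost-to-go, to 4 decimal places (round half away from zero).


13.2393

BᵀP = [-21.5000 3.2500]
S = R + BᵀPB = [1/2] + [46.2500] = [46.7500]
BᵀPA = [46.2500 46.2500]
K = S⁻¹·BᵀPA = [0.9893 0.9893]
A−BK = [-0.0214 -0.0214; 0.0107 0.0107]
AᵀP(A−BK) = [0.4947 0.4947; 0.4947 0.4947]
P' = Q + AᵀP(A−BK) = [10.4947 -4.0053; -4.0053 2.7447]
tr(P') = 13.2393


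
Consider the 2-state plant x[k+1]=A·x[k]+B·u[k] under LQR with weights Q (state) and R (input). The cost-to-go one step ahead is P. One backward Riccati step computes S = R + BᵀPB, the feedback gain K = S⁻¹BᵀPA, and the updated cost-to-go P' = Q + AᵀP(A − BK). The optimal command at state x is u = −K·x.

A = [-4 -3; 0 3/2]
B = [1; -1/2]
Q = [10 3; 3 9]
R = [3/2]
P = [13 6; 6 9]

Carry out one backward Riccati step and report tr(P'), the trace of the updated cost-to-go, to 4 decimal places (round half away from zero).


89.7791

BᵀP = [10.0000 1.5000]
S = R + BᵀPB = [3/2] + [9.2500] = [10.7500]
BᵀPA = [-40.0000 -27.7500]
K = S⁻¹·BᵀPA = [-3.7209 -2.5814]
A−BK = [-0.2791 -0.4186; -1.8605 0.2093]
AᵀP(A−BK) = [59.1628 16.7442; 16.7442 11.6163]
P' = Q + AᵀP(A−BK) = [69.1628 19.7442; 19.7442 20.6163]
tr(P') = 89.7791


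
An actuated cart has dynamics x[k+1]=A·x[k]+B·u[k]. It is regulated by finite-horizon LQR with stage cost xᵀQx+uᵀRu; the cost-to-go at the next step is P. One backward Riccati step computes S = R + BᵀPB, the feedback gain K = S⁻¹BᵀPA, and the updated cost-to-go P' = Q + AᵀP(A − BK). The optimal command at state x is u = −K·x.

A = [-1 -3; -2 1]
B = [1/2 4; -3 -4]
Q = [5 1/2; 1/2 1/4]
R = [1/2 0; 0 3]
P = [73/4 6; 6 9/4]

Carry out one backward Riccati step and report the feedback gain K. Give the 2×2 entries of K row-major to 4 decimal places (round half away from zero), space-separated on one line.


1.1014 0.7944 -0.4059 -0.8325

BᵀP = [-8.8750 -3.7500; 49.0000 15.0000]
S = R + BᵀPB = [1/2 0; 0 3] + [6.8125 -20.5000; -20.5000 136.0000] = [7.3125 -20.5000; -20.5000 139.0000]
BᵀPA = [16.3750 22.8750; -79.0000 -132.0000]
K = S⁻¹·BᵀPA = [1.1014 0.7944; -0.4059 -0.8325]
A−BK = [0.0730 -0.0673; -0.3195 0.0534]
AᵀP(A−BK) = [1.1479 1.4756; 1.4756 2.4406]
P' = Q + AᵀP(A−BK) = [6.1479 1.9756; 1.9756 2.6906]
tr(P') = 8.8385


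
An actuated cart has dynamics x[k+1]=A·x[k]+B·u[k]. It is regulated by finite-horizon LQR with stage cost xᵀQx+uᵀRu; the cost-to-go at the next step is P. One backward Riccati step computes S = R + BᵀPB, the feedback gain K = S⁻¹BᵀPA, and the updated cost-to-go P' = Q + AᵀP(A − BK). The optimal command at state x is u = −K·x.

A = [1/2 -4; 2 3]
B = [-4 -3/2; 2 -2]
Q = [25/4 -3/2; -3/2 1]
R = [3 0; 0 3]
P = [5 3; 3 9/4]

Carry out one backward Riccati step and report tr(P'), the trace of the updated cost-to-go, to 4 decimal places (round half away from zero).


11.3674

BᵀP = [-14.0000 -7.5000; -13.5000 -9.0000]
S = R + BᵀPB = [3 0; 0 3] + [41.0000 36.0000; 36.0000 38.2500] = [44.0000 36.0000; 36.0000 41.2500]
BᵀPA = [-22.0000 33.5000; -24.7500 27.0000]
K = S⁻¹·BᵀPA = [-0.0318 0.7897; -0.5723 -0.0347]
A−BK = [-0.4855 -0.8931; 0.9191 1.3512]
AᵀP(A−BK) = [1.3873 0.5159; 0.5159 2.7301]
P' = Q + AᵀP(A−BK) = [7.6373 -0.9841; -0.9841 3.7301]
tr(P') = 11.3674


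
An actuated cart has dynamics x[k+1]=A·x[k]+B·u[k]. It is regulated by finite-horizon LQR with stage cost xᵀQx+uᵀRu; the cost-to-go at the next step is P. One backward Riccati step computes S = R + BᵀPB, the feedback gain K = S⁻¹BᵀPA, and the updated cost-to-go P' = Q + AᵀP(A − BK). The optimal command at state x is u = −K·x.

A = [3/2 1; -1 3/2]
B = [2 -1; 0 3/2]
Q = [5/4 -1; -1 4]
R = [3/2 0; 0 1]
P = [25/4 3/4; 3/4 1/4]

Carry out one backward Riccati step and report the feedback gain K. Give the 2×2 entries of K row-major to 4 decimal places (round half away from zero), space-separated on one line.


0.4959 0.5609 -0.4007 0.0111

BᵀP = [12.5000 1.5000; -5.1250 -0.3750]
S = R + BᵀPB = [3/2 0; 0 1] + [25.0000 -10.2500; -10.2500 4.5625] = [26.5000 -10.2500; -10.2500 5.5625]
BᵀPA = [17.2500 14.7500; -7.3125 -5.6875]
K = S⁻¹·BᵀPA = [0.4959 0.5609; -0.4007 0.0111]
A−BK = [0.1074 -0.1107; -0.3989 1.4834]
AᵀP(A−BK) = [0.5771 0.3432; 0.3432 0.8524]
P' = Q + AᵀP(A−BK) = [1.8271 -0.6568; -0.6568 4.8524]
tr(P') = 6.6795


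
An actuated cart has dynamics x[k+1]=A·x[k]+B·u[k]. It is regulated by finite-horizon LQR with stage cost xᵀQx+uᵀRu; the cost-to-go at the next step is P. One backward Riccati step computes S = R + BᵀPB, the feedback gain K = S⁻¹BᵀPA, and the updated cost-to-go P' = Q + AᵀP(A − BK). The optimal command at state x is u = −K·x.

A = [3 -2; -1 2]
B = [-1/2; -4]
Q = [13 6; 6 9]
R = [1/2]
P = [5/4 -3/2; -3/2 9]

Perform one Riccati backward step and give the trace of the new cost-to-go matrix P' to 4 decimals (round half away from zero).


37.6785

BᵀP = [5.3750 -35.2500]
S = R + BᵀPB = [1/2] + [138.3125] = [138.8125]
BᵀPA = [51.3750 -81.2500]
K = S⁻¹·BᵀPA = [0.3701 -0.5853]
A−BK = [3.1851 -2.2927; 0.4804 -0.3413]
AᵀP(A−BK) = [10.2359 -7.4291; -7.4291 5.4426]
P' = Q + AᵀP(A−BK) = [23.2359 -1.4291; -1.4291 14.4426]
tr(P') = 37.6785


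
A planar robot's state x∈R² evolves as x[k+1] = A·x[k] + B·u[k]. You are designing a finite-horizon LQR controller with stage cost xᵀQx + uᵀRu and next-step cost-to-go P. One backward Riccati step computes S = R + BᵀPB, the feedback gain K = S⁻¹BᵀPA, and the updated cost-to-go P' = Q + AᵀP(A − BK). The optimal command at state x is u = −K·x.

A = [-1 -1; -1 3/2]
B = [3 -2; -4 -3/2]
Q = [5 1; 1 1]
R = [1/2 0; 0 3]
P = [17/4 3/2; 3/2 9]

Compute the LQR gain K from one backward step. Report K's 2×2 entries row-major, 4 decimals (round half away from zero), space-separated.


BᵀP = [6.7500 -31.5000; -10.7500 -16.5000]
S = R + BᵀPB = [1/2 0; 0 3] + [146.2500 33.7500; 33.7500 46.2500] = [146.7500 33.7500; 33.7500 49.2500]
BᵀPA = [24.7500 -54.0000; 27.2500 -14.0000]
K = S⁻¹·BᵀPA = [0.0492 -0.3592; 0.5196 -0.0381]
A−BK = [-0.1082 0.0014; -0.0240 0.0060]
AᵀP(A−BK) = [0.8739 -0.0712; -0.0712 0.0692]
P' = Q + AᵀP(A−BK) = [5.8739 0.9288; 0.9288 1.0692]
tr(P') = 6.9432

0.0492 -0.3592 0.5196 -0.0381


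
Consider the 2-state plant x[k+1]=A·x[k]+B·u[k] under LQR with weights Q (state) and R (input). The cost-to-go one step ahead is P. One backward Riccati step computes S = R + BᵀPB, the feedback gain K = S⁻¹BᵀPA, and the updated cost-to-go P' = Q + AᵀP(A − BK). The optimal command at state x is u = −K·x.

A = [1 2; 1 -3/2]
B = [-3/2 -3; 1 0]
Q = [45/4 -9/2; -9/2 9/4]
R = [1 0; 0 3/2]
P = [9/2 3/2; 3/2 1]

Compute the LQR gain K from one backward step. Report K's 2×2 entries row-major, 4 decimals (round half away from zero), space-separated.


0.1455 -0.6000 -0.4831 -0.2571

BᵀP = [-5.2500 -1.2500; -13.5000 -4.5000]
S = R + BᵀPB = [1 0; 0 3/2] + [6.6250 15.7500; 15.7500 40.5000] = [7.6250 15.7500; 15.7500 42.0000]
BᵀPA = [-6.5000 -8.6250; -18.0000 -20.2500]
K = S⁻¹·BᵀPA = [0.1455 -0.6000; -0.4831 -0.2571]
A−BK = [-0.2312 0.3286; 0.8545 -0.9000]
AᵀP(A−BK) = [0.7494 -0.2786; -0.2786 0.8679]
P' = Q + AᵀP(A−BK) = [11.9994 -4.7786; -4.7786 3.1179]
tr(P') = 15.1172


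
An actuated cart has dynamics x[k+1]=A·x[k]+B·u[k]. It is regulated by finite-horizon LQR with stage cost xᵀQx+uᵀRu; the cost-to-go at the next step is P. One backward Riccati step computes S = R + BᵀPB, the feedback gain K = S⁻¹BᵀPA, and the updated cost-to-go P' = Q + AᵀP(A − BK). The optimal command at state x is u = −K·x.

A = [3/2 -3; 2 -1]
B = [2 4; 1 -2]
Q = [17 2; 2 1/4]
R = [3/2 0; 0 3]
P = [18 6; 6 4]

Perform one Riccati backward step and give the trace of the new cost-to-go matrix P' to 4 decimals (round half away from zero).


BᵀP = [42.0000 16.0000; 60.0000 16.0000]
S = R + BᵀPB = [3/2 0; 0 3] + [100.0000 136.0000; 136.0000 208.0000] = [101.5000 136.0000; 136.0000 211.0000]
BᵀPA = [95.0000 -142.0000; 122.0000 -196.0000]
K = S⁻¹·BᵀPA = [1.1823 -1.1320; -0.1839 -0.1993]
A−BK = [-0.1292 0.0611; 0.4499 -0.2666]
AᵀP(A−BK) = [2.6109 -2.1479; -2.1479 2.1972]
P' = Q + AᵀP(A−BK) = [19.6109 -0.1479; -0.1479 2.4472]
tr(P') = 22.0582

22.0582


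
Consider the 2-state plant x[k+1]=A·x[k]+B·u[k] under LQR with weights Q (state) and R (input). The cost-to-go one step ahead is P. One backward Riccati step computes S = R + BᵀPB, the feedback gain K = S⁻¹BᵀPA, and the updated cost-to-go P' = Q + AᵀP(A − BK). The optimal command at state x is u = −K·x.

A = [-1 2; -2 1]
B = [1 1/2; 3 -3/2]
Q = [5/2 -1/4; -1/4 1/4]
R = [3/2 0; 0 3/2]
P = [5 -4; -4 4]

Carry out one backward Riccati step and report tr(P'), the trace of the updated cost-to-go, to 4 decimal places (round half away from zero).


BᵀP = [-7.0000 8.0000; 8.5000 -8.0000]
S = R + BᵀPB = [3/2 0; 0 3/2] + [17.0000 -15.5000; -15.5000 16.2500] = [18.5000 -15.5000; -15.5000 17.7500]
BᵀPA = [-9.0000 -6.0000; 7.5000 9.0000]
K = S⁻¹·BᵀPA = [-0.4936 0.3745; -0.0085 0.8340]
A−BK = [-0.5021 1.2085; -0.5319 1.1277]
AᵀP(A−BK) = [0.6213 -0.8851; -0.8851 2.7404]
P' = Q + AᵀP(A−BK) = [3.1213 -1.1351; -1.1351 2.9904]
tr(P') = 6.1117

6.1117


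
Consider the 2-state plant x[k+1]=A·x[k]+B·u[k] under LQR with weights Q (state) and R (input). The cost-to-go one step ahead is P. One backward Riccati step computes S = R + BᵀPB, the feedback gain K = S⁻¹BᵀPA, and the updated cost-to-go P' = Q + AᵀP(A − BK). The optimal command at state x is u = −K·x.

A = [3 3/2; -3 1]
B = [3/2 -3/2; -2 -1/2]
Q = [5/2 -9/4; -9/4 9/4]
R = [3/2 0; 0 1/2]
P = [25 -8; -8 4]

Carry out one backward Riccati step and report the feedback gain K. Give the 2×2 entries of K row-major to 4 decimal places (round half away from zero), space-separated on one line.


1.4492 -0.1120 -0.6272 -1.0518

BᵀP = [53.5000 -20.0000; -33.5000 10.0000]
S = R + BᵀPB = [3/2 0; 0 1/2] + [120.2500 -70.2500; -70.2500 45.2500] = [121.7500 -70.2500; -70.2500 45.7500]
BᵀPA = [220.5000 60.2500; -130.5000 -40.2500]
K = S⁻¹·BᵀPA = [1.4492 -0.1120; -0.6272 -1.0518]
A−BK = [-0.1146 0.0904; -0.4152 0.2501]
AᵀP(A−BK) = [3.6035 -0.0585; -0.0585 0.6647]
P' = Q + AᵀP(A−BK) = [6.1035 -2.3085; -2.3085 2.9147]
tr(P') = 9.0182


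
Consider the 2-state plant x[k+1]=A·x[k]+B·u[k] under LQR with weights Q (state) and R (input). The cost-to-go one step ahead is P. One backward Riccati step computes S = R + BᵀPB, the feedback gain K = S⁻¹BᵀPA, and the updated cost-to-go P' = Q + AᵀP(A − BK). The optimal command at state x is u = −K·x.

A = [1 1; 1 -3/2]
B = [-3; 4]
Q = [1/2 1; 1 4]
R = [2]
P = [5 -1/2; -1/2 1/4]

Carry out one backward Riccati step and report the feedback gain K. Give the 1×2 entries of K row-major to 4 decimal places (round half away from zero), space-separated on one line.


-0.2302 -0.3294

BᵀP = [-17.0000 2.5000]
S = R + BᵀPB = [2] + [61.0000] = [63.0000]
BᵀPA = [-14.5000 -20.7500]
K = S⁻¹·BᵀPA = [-0.2302 -0.3294]
A−BK = [0.3095 0.0119; 1.9206 -0.1825]
AᵀP(A−BK) = [0.9127 0.0992; 0.0992 0.2282]
P' = Q + AᵀP(A−BK) = [1.4127 1.0992; 1.0992 4.2282]
tr(P') = 5.6409


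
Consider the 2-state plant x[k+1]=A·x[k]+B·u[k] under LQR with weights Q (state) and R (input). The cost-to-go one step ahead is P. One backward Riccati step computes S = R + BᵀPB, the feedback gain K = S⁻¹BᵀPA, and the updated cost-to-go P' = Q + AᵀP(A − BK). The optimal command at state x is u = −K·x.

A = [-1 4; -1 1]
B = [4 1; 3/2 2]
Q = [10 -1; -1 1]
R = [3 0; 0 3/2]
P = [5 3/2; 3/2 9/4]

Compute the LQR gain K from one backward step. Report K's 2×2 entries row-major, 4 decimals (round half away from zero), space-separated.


BᵀP = [22.2500 9.3750; 8.0000 6.0000]
S = R + BᵀPB = [3 0; 0 3/2] + [103.0625 41.0000; 41.0000 20.0000] = [106.0625 41.0000; 41.0000 21.5000]
BᵀPA = [-31.6250 98.3750; -14.0000 38.0000]
K = S⁻¹·BᵀPA = [-0.1768 0.9295; -0.3141 -0.0050]
A−BK = [0.0211 0.2872; -0.1067 -0.3842]
AᵀP(A−BK) = [0.2628 -0.4261; -0.4261 3.0052]
P' = Q + AᵀP(A−BK) = [10.2628 -1.4261; -1.4261 4.0052]
tr(P') = 14.2679

-0.1768 0.9295 -0.3141 -0.0050


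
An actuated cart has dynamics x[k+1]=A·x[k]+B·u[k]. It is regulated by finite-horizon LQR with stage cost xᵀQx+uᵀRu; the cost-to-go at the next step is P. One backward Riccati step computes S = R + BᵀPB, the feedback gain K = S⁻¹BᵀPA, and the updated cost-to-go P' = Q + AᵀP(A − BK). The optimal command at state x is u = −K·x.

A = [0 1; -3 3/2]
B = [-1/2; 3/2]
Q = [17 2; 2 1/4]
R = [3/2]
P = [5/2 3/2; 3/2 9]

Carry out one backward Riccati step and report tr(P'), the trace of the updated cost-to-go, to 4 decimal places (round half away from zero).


32.6762

BᵀP = [1.0000 12.7500]
S = R + BᵀPB = [3/2] + [18.6250] = [20.1250]
BᵀPA = [-38.2500 20.1250]
K = S⁻¹·BᵀPA = [-1.9006 1.0000]
A−BK = [-0.9503 1.5000; -0.1491 0.0000]
AᵀP(A−BK) = [8.3012 -6.7500; -6.7500 7.1250]
P' = Q + AᵀP(A−BK) = [25.3012 -4.7500; -4.7500 7.3750]
tr(P') = 32.6762


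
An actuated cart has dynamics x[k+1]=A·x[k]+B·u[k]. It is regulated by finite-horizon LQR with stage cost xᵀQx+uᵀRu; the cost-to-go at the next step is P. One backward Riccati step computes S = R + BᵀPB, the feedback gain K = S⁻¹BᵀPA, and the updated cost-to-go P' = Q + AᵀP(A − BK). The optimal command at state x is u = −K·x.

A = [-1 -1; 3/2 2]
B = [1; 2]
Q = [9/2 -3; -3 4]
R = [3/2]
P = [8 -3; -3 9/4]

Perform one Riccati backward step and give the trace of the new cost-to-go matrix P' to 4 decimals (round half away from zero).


BᵀP = [2.0000 1.5000]
S = R + BᵀPB = [3/2] + [5.0000] = [6.5000]
BᵀPA = [0.2500 1.0000]
K = S⁻¹·BᵀPA = [0.0385 0.1538]
A−BK = [-1.0385 -1.1538; 1.4231 1.6923]
AᵀP(A−BK) = [22.0529 25.2115; 25.2115 28.8462]
P' = Q + AᵀP(A−BK) = [26.5529 22.2115; 22.2115 32.8462]
tr(P') = 59.3990

59.3990


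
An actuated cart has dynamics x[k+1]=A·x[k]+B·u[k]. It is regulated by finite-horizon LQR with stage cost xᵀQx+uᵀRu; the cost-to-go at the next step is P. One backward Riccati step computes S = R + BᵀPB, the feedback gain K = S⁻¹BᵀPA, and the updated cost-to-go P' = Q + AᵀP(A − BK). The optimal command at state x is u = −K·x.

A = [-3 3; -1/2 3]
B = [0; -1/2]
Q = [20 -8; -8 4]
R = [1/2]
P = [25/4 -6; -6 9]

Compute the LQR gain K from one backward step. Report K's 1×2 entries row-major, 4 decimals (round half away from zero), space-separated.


-2.4545 -1.6364

BᵀP = [3.0000 -4.5000]
S = R + BᵀPB = [1/2] + [2.2500] = [2.7500]
BᵀPA = [-6.7500 -4.5000]
K = S⁻¹·BᵀPA = [-2.4545 -1.6364]
A−BK = [-3.0000 3.0000; -1.7273 2.1818]
AᵀP(A−BK) = [23.9318 -17.7955; -17.7955 21.8864]
P' = Q + AᵀP(A−BK) = [43.9318 -25.7955; -25.7955 25.8864]
tr(P') = 69.8182


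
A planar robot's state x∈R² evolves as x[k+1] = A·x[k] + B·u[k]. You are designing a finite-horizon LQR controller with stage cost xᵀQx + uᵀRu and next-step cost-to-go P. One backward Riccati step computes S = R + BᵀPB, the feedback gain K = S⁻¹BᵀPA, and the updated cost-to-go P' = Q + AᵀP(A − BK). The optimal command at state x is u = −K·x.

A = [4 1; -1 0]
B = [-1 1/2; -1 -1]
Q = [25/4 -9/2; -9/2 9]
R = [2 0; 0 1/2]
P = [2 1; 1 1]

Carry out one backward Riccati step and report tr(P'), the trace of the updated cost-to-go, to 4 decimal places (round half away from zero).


BᵀP = [-3.0000 -2.0000; 0.0000 -0.5000]
S = R + BᵀPB = [2 0; 0 1/2] + [5.0000 0.5000; 0.5000 0.5000] = [7.0000 0.5000; 0.5000 1.0000]
BᵀPA = [-10.0000 -3.0000; 0.5000 0.0000]
K = S⁻¹·BᵀPA = [-1.5185 -0.4444; 1.2593 0.2222]
A−BK = [1.8519 0.4444; -1.2593 -0.2222]
AᵀP(A−BK) = [9.1852 2.4444; 2.4444 0.6667]
P' = Q + AᵀP(A−BK) = [15.4352 -2.0556; -2.0556 9.6667]
tr(P') = 25.1019

25.1019


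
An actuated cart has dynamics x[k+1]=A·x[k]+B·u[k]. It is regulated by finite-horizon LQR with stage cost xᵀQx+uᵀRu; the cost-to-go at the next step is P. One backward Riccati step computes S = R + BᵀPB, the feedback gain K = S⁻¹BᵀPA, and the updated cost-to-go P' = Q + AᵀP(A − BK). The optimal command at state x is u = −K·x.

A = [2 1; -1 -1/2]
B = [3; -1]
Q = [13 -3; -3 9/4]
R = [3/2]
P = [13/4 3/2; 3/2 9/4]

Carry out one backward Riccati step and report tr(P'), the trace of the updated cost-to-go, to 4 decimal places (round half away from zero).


16.2363

BᵀP = [8.2500 2.2500]
S = R + BᵀPB = [3/2] + [22.5000] = [24.0000]
BᵀPA = [14.2500 7.1250]
K = S⁻¹·BᵀPA = [0.5938 0.2969]
A−BK = [0.2188 0.1094; -0.4063 -0.2031]
AᵀP(A−BK) = [0.7891 0.3945; 0.3945 0.1973]
P' = Q + AᵀP(A−BK) = [13.7891 -2.6055; -2.6055 2.4473]
tr(P') = 16.2363


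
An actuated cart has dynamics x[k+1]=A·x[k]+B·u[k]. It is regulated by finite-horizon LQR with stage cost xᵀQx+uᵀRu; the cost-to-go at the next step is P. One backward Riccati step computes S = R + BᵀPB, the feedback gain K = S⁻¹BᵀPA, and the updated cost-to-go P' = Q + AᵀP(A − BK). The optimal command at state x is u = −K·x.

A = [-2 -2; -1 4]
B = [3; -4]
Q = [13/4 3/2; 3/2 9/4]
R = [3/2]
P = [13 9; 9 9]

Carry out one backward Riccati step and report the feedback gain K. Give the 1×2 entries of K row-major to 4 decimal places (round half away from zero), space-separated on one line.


BᵀP = [3.0000 -9.0000]
S = R + BᵀPB = [3/2] + [45.0000] = [46.5000]
BᵀPA = [3.0000 -42.0000]
K = S⁻¹·BᵀPA = [0.0645 -0.9032]
A−BK = [-2.1935 0.7097; -0.7419 0.3871]
AᵀP(A−BK) = [96.8065 -35.2903; -35.2903 14.0645]
P' = Q + AᵀP(A−BK) = [100.0565 -33.7903; -33.7903 16.3145]
tr(P') = 116.3710

0.0645 -0.9032


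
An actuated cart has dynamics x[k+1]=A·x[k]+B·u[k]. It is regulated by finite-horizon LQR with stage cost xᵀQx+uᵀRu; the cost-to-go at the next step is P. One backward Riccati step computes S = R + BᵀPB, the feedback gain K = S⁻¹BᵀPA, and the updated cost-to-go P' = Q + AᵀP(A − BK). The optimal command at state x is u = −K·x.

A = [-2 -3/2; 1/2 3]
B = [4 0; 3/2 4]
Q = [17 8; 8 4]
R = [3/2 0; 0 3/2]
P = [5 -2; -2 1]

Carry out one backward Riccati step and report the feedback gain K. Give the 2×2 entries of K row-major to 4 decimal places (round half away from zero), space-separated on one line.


-0.4975 -0.4423 0.2895 0.7142

BᵀP = [17.0000 -6.5000; -8.0000 4.0000]
S = R + BᵀPB = [3/2 0; 0 3/2] + [58.2500 -26.0000; -26.0000 16.0000] = [59.7500 -26.0000; -26.0000 17.5000]
BᵀPA = [-37.2500 -45.0000; 18.0000 24.0000]
K = S⁻¹·BᵀPA = [-0.4975 -0.4423; 0.2895 0.7142]
A−BK = [-0.0101 0.2694; 0.0883 0.8066]
AᵀP(A−BK) = [0.5088 0.6666; 0.6666 1.2030]
P' = Q + AᵀP(A−BK) = [17.5088 8.6666; 8.6666 5.2030]
tr(P') = 22.7118


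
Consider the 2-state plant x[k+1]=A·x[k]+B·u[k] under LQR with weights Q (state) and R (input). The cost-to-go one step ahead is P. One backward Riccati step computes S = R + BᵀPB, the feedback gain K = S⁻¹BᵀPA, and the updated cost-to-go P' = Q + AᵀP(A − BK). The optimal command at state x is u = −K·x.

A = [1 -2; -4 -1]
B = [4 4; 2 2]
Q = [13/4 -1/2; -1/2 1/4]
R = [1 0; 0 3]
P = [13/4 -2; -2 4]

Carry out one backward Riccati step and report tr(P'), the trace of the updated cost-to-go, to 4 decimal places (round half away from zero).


BᵀP = [9.0000 0.0000; 9.0000 0.0000]
S = R + BᵀPB = [1 0; 0 3] + [36.0000 36.0000; 36.0000 36.0000] = [37.0000 36.0000; 36.0000 39.0000]
BᵀPA = [9.0000 -18.0000; 9.0000 -18.0000]
K = S⁻¹·BᵀPA = [0.1837 -0.3673; 0.0612 -0.1224]
A−BK = [0.0204 -0.0408; -4.4898 -0.0204]
AᵀP(A−BK) = [81.0459 -0.0918; -0.0918 0.1837]
P' = Q + AᵀP(A−BK) = [84.2959 -0.5918; -0.5918 0.4337]
tr(P') = 84.7296

84.7296


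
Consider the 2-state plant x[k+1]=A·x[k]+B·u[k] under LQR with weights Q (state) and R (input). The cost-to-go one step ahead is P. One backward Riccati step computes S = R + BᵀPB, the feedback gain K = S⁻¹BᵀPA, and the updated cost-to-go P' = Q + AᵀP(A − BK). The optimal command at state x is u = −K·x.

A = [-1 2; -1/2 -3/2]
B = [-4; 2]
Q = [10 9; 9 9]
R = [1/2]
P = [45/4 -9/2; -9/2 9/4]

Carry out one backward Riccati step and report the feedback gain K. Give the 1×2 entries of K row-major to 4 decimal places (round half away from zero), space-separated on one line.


BᵀP = [-54.0000 22.5000]
S = R + BᵀPB = [1/2] + [261.0000] = [261.5000]
BᵀPA = [42.7500 -141.7500]
K = S⁻¹·BᵀPA = [0.1635 -0.5421]
A−BK = [-0.3461 -0.1683; -0.8270 -0.4159]
AᵀP(A−BK) = [0.3237 0.1108; 0.1108 0.2248]
P' = Q + AᵀP(A−BK) = [10.3237 9.1108; 9.1108 9.2248]
tr(P') = 19.5485

0.1635 -0.5421


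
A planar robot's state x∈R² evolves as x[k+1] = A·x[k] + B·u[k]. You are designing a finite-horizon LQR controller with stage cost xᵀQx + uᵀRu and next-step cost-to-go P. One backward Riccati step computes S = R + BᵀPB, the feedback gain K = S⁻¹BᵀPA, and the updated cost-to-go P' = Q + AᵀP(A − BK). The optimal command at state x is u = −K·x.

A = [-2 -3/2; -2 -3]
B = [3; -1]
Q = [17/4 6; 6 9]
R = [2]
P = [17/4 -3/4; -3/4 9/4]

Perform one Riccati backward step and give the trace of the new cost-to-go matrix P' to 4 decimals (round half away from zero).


48.4495

BᵀP = [13.5000 -4.5000]
S = R + BᵀPB = [2] + [45.0000] = [47.0000]
BᵀPA = [-18.0000 -6.7500]
K = S⁻¹·BᵀPA = [-0.3830 -0.1436]
A−BK = [-0.8511 -1.0691; -2.3830 -3.1436]
AᵀP(A−BK) = [13.1064 16.9149; 16.9149 22.0931]
P' = Q + AᵀP(A−BK) = [17.3564 22.9149; 22.9149 31.0931]
tr(P') = 48.4495


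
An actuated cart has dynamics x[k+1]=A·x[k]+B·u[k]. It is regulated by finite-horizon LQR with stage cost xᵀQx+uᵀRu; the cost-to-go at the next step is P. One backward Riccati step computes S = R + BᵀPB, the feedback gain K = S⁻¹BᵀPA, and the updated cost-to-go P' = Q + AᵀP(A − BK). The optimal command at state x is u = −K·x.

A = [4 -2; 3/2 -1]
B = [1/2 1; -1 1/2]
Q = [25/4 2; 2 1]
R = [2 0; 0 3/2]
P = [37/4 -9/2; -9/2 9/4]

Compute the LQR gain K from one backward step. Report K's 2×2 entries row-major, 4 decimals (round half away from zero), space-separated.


BᵀP = [9.1250 -4.5000; 7.0000 -3.3750]
S = R + BᵀPB = [2 0; 0 3/2] + [9.0625 6.8750; 6.8750 5.3125] = [11.0625 6.8750; 6.8750 6.8125]
BᵀPA = [29.7500 -13.7500; 22.9375 -10.6250]
K = S⁻¹·BᵀPA = [1.6007 -0.7340; 1.7516 -0.8189]
A−BK = [1.4481 -0.8141; 2.2249 -1.3246]
AᵀP(A−BK) = [11.2645 -5.2547; -5.2547 2.4566]
P' = Q + AᵀP(A−BK) = [17.5145 -3.2547; -3.2547 3.4566]
tr(P') = 20.9710

1.6007 -0.7340 1.7516 -0.8189


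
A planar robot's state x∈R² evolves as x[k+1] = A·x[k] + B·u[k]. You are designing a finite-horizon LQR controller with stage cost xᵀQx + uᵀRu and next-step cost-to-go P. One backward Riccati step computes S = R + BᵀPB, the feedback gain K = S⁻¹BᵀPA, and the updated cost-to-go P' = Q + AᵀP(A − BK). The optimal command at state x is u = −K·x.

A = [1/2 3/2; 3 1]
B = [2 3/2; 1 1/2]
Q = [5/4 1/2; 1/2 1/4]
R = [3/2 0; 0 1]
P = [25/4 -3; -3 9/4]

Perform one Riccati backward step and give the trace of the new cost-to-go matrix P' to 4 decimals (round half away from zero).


11.3192

BᵀP = [9.5000 -3.7500; 7.8750 -3.3750]
S = R + BᵀPB = [3/2 0; 0 1] + [15.2500 12.3750; 12.3750 10.1250] = [16.7500 12.3750; 12.3750 11.1250]
BᵀPA = [-6.5000 10.5000; -6.1875 8.4375]
K = S⁻¹·BᵀPA = [0.1282 0.3734; -0.6988 0.3431]
A−BK = [1.2918 0.2386; 3.2212 0.4551]
AᵀP(A−BK) = [9.3221 0.9874; 0.9874 0.4971]
P' = Q + AᵀP(A−BK) = [10.5721 1.4874; 1.4874 0.7471]
tr(P') = 11.3192


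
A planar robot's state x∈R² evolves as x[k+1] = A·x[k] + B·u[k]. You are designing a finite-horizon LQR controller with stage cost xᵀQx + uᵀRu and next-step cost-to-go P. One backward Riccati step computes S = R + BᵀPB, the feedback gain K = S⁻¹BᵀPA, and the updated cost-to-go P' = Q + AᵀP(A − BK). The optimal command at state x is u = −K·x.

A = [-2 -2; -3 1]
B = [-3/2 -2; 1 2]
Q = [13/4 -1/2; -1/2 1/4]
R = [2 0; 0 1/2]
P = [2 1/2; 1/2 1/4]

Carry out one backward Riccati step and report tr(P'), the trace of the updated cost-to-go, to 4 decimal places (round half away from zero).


9.6990

BᵀP = [-2.5000 -0.5000; -3.0000 -0.5000]
S = R + BᵀPB = [2 0; 0 1/2] + [3.2500 4.0000; 4.0000 5.0000] = [5.2500 4.0000; 4.0000 5.5000]
BᵀPA = [6.5000 4.5000; 7.5000 5.5000]
K = S⁻¹·BᵀPA = [0.4466 0.2136; 1.0388 0.8447]
A−BK = [0.7476 0.0097; -5.5243 -0.9029]
AᵀP(A−BK) = [5.5558 1.5267; 1.5267 0.6432]
P' = Q + AᵀP(A−BK) = [8.8058 1.0267; 1.0267 0.8932]
tr(P') = 9.6990


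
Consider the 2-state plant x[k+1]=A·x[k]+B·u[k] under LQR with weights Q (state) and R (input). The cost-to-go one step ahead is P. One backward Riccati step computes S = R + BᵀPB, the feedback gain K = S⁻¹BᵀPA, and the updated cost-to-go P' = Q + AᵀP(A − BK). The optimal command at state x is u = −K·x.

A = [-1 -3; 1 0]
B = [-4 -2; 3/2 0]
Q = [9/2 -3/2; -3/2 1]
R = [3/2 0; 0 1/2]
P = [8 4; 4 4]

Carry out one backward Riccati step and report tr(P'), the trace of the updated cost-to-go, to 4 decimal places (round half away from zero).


BᵀP = [-26.0000 -10.0000; -16.0000 -8.0000]
S = R + BᵀPB = [3/2 0; 0 1/2] + [89.0000 52.0000; 52.0000 32.0000] = [90.5000 52.0000; 52.0000 32.5000]
BᵀPA = [16.0000 78.0000; 8.0000 48.0000]
K = S⁻¹·BᵀPA = [0.4384 0.1644; -0.4552 1.2139]
A−BK = [-0.1570 0.0854; 0.3425 -0.2466]
AᵀP(A−BK) = [0.6280 -0.3414; -0.3414 0.9104]
P' = Q + AᵀP(A−BK) = [5.1280 -1.8414; -1.8414 1.9104]
tr(P') = 7.0385

7.0385


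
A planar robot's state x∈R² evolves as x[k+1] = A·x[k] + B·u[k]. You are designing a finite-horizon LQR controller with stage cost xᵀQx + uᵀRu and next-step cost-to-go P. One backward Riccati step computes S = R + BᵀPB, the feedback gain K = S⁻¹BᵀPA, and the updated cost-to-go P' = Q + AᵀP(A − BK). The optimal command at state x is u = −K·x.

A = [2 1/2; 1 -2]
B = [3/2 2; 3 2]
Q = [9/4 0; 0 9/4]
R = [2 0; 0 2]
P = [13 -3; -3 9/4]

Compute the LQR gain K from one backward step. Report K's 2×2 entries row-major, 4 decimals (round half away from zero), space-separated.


BᵀP = [10.5000 2.2500; 20.0000 -1.5000]
S = R + BᵀPB = [2 0; 0 2] + [22.5000 25.5000; 25.5000 37.0000] = [24.5000 25.5000; 25.5000 39.0000]
BᵀPA = [23.2500 0.7500; 38.5000 13.0000]
K = S⁻¹·BᵀPA = [-0.2457 -0.9902; 1.1478 0.9808]
A−BK = [0.0729 0.0238; -0.5586 -0.9910]
AᵀP(A−BK) = [3.7711 4.2625; 4.2625 6.2428]
P' = Q + AᵀP(A−BK) = [6.0211 4.2625; 4.2625 8.4928]
tr(P') = 14.5139

-0.2457 -0.9902 1.1478 0.9808


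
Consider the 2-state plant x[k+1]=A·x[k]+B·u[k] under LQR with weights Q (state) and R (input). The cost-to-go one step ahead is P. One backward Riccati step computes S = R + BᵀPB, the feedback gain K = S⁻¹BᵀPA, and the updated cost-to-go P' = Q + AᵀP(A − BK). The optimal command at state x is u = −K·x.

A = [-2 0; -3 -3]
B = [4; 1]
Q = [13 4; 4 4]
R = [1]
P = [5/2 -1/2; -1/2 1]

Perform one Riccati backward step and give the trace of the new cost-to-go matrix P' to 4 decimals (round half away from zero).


BᵀP = [9.5000 -1.0000]
S = R + BᵀPB = [1] + [37.0000] = [38.0000]
BᵀPA = [-16.0000 3.0000]
K = S⁻¹·BᵀPA = [-0.4211 0.0789]
A−BK = [-0.3158 -0.3158; -2.5789 -3.0789]
AᵀP(A−BK) = [6.2632 7.2632; 7.2632 8.7632]
P' = Q + AᵀP(A−BK) = [19.2632 11.2632; 11.2632 12.7632]
tr(P') = 32.0263

32.0263


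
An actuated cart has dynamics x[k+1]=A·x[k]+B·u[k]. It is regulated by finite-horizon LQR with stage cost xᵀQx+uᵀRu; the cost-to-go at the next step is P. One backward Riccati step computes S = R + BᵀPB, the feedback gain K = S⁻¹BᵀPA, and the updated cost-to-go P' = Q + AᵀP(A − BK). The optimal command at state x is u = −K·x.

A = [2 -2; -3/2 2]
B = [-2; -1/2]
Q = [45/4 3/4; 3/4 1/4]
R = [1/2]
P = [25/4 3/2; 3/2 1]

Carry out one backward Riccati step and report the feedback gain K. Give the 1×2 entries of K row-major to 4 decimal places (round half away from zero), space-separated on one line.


BᵀP = [-13.2500 -3.5000]
S = R + BᵀPB = [1/2] + [28.2500] = [28.7500]
BᵀPA = [-21.2500 19.5000]
K = S⁻¹·BᵀPA = [-0.7391 0.6783]
A−BK = [0.5217 -0.6435; -1.8696 2.3391]
AᵀP(A−BK) = [2.5435 -3.0870; -3.0870 3.7739]
P' = Q + AᵀP(A−BK) = [13.7935 -2.3370; -2.3370 4.0239]
tr(P') = 17.8174

-0.7391 0.6783


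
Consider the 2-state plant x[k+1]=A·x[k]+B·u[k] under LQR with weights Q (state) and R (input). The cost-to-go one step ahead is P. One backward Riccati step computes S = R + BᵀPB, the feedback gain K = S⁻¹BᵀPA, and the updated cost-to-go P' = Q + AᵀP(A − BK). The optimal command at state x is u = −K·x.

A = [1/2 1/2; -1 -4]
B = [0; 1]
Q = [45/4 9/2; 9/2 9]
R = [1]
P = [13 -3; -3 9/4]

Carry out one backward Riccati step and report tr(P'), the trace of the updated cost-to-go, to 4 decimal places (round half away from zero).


BᵀP = [-3.0000 2.2500]
S = R + BᵀPB = [1] + [2.2500] = [3.2500]
BᵀPA = [-3.7500 -10.5000]
K = S⁻¹·BᵀPA = [-1.1538 -3.2308]
A−BK = [0.5000 0.5000; 0.1538 -0.7692]
AᵀP(A−BK) = [4.1731 7.6346; 7.6346 17.3269]
P' = Q + AᵀP(A−BK) = [15.4231 12.1346; 12.1346 26.3269]
tr(P') = 41.7500

41.7500


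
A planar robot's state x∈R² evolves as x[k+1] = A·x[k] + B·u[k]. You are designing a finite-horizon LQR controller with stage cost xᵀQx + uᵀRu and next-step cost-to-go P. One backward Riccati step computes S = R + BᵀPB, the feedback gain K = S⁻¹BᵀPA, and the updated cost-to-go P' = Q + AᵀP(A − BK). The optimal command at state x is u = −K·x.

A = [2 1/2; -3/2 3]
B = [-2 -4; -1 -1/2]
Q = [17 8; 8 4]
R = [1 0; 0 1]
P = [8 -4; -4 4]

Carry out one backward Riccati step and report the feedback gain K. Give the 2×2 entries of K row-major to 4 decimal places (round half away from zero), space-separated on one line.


BᵀP = [-12.0000 4.0000; -30.0000 14.0000]
S = R + BᵀPB = [1 0; 0 1] + [20.0000 46.0000; 46.0000 113.0000] = [21.0000 46.0000; 46.0000 114.0000]
BᵀPA = [-30.0000 6.0000; -81.0000 27.0000]
K = S⁻¹·BᵀPA = [1.1007 -2.0072; -1.1547 1.0468]
A−BK = [-0.4173 0.6727; -0.9766 1.5162]
AᵀP(A−BK) = [4.4928 -6.4281; -6.4281 9.7806]
P' = Q + AᵀP(A−BK) = [21.4928 1.5719; 1.5719 13.7806]
tr(P') = 35.2734

1.1007 -2.0072 -1.1547 1.0468


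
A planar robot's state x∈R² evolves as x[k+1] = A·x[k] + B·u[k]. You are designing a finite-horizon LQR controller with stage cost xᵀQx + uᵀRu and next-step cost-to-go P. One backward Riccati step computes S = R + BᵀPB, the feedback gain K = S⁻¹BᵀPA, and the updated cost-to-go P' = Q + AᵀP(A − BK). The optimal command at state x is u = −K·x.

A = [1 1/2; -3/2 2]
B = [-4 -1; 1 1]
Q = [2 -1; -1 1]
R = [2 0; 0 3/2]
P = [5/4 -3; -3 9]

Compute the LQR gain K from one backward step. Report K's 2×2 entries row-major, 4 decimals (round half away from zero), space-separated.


BᵀP = [-8.0000 21.0000; -4.2500 12.0000]
S = R + BᵀPB = [2 0; 0 3/2] + [53.0000 29.0000; 29.0000 16.2500] = [55.0000 29.0000; 29.0000 17.7500]
BᵀPA = [-39.5000 38.0000; -22.2500 21.8750]
K = S⁻¹·BᵀPA = [-0.4131 0.2967; -0.5786 0.7477]
A−BK = [-1.2311 2.4344; -0.5083 0.9556]
AᵀP(A−BK) = [1.3087 -1.7703; -1.7703 2.6832]
P' = Q + AᵀP(A−BK) = [3.3087 -2.7703; -2.7703 3.6832]
tr(P') = 6.9919

-0.4131 0.2967 -0.5786 0.7477
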